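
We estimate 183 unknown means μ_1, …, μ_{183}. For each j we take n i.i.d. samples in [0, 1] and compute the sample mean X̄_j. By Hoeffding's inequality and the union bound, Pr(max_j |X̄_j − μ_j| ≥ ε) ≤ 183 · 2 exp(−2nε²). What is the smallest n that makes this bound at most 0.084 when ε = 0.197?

Need 2·183·exp(−2nε²) ≤ 0.084, i.e. exp(−2nε²) ≤ 0.084/366.
So 2nε² ≥ ln(366/0.084) = 8.379572.
Hence n ≥ 8.379572/(2·0.197²) = 107.959.
The smallest integer n is 108.

108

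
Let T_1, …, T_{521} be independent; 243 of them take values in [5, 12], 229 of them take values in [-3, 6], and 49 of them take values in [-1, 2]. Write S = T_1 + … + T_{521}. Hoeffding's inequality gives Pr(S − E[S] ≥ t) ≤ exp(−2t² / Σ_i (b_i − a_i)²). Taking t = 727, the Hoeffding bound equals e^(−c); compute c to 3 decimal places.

Σ(b_i − a_i)² = 243·7² + 229·9² + 49·3² = 30897.
c = 2t² / 30897 = 2·727² / 30897 = 34.2123.

34.212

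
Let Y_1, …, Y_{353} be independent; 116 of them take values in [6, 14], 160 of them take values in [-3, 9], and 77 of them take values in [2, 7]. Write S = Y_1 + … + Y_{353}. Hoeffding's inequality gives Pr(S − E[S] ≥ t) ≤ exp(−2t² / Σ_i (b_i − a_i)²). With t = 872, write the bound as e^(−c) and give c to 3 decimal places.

46.953

Σ(b_i − a_i)² = 116·8² + 160·12² + 77·5² = 32389.
c = 2t² / 32389 = 2·872² / 32389 = 46.9532.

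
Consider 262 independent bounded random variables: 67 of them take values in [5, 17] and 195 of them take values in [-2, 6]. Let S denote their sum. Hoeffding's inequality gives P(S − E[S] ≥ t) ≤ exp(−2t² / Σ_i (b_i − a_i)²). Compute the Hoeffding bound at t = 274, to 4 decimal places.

0.0011

Σ(b_i − a_i)² = 67·12² + 195·8² = 22128.
Exponent = 2·274² / 22128 = 6.78561.
Bound = exp(−6.78561) = 0.00113.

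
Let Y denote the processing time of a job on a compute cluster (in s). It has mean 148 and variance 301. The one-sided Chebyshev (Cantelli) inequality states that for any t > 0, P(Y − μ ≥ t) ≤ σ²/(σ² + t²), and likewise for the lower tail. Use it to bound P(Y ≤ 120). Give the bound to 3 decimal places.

Here σ² = 301 and t = 28, so σ² + t² = 1085.
Cantelli's bound: 301/1085 = 0.2774.

0.277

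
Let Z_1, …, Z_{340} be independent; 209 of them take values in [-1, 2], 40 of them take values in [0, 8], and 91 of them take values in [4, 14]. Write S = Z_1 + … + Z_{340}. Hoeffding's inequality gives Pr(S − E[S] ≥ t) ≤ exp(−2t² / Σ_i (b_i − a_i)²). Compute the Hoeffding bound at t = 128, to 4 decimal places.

0.0889

Σ(b_i − a_i)² = 209·3² + 40·8² + 91·10² = 13541.
Exponent = 2·128² / 13541 = 2.41991.
Bound = exp(−2.41991) = 0.08893.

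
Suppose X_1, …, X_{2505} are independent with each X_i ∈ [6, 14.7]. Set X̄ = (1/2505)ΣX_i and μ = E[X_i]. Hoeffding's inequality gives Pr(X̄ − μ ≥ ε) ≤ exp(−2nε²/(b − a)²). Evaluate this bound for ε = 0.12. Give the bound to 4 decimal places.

Exponent: 2nε²/(b − a)² = 2·2505·0.12² / 8.7² = 0.95315.
Bound = exp(−0.95315) = 0.38552.

0.3855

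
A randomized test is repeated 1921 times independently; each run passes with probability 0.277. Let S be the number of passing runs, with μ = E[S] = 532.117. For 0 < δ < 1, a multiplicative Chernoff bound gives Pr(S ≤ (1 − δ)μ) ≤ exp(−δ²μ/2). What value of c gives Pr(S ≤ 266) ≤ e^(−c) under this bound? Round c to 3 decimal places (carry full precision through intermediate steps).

66.544

Write 266 = (1 − δ)μ, so δ = 1 − 266/532.117 = 0.5001099…
Then the exponent is δ²μ/2 = (μ − 266)²/(2μ) = 66.543878.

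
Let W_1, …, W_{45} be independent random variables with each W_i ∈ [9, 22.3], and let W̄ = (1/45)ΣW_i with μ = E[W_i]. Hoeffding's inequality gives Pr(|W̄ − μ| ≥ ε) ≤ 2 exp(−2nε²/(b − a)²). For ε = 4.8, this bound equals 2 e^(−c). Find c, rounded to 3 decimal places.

c = 2nε²/(b − a)² = 2·45·4.8² / 13.3² = 11.7225.

11.723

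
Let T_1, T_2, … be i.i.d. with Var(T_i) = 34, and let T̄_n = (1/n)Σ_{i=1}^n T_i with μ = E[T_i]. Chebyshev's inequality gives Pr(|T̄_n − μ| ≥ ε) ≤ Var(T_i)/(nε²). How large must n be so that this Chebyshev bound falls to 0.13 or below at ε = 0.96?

Require 34/(n·0.96²) ≤ 0.13, i.e. n ≥ 34/(0.13·0.96²) = 283.787.
The smallest integer n is 284.

284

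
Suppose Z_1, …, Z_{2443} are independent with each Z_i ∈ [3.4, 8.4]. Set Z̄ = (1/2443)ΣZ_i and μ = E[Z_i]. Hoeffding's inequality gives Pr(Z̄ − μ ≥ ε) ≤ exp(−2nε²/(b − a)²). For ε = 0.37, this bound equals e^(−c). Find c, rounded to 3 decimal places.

c = 2nε²/(b − a)² = 2·2443·0.37² / 5² = 26.7557.

26.756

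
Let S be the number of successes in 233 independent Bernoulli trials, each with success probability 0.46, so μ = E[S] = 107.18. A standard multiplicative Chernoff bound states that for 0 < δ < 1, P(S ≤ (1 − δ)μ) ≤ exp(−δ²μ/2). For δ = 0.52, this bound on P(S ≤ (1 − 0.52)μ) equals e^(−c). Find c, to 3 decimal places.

14.491

c = δ²μ/2 = 0.52²·107.18/2 = 14.4907.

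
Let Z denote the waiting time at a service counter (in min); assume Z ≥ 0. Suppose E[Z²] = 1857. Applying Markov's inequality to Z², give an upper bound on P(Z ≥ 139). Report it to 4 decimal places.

Since Z ≥ 0, the event {Z ≥ 139} is the same as {Z² ≥ 19321}.
Markov's inequality applied to Z² gives P(Z² ≥ 19321) ≤ E[Z²]/19321 = 1857/19321 = 0.0961.

0.0961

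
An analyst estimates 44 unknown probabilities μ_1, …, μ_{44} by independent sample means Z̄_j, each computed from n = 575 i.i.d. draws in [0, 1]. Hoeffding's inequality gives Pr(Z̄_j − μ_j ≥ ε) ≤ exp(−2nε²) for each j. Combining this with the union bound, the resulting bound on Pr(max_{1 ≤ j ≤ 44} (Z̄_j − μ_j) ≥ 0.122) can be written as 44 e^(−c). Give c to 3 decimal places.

Union bound over the 44 events: Pr(max_{1 ≤ j ≤ 44} (Z̄_j − μ_j) ≥ 0.122) ≤ 44·exp(−2nε²) = 44 exp(−2·575·0.122²).
So c = 2·575·0.122² = 17.1166.

17.117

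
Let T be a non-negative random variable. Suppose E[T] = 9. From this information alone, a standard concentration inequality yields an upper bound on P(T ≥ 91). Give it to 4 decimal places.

0.0989

Only the mean of a non-negative variable is known, so Markov's inequality is the applicable tail bound.
Markov's inequality: for a non-negative random variable, P(T ≥ a) ≤ E[T]/a.
Here E[T] = 9 and a = 91, so the bound is 9/91 = 0.0989.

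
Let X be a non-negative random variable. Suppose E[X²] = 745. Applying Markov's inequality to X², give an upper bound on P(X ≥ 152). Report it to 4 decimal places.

Since X ≥ 0, the event {X ≥ 152} is the same as {X² ≥ 23104}.
Markov's inequality applied to X² gives P(X² ≥ 23104) ≤ E[X²]/23104 = 745/23104 = 0.0322.

0.0322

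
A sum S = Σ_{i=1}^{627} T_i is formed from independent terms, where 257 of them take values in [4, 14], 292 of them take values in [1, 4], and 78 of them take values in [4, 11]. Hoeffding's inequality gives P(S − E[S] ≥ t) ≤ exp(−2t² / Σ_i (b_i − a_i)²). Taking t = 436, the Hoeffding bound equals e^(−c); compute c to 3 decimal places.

Σ(b_i − a_i)² = 257·10² + 292·3² + 78·7² = 32150.
c = 2t² / 32150 = 2·436² / 32150 = 11.8256.

11.826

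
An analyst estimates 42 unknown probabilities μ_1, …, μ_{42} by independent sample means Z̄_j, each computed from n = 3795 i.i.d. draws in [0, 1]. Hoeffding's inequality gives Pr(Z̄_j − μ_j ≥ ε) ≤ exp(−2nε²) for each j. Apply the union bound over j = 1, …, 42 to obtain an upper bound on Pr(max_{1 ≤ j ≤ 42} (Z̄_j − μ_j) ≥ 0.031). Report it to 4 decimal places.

Per-experiment Hoeffding bound: exp(−2·3795·0.031²) = exp(−7.29399) = 0.00067961.
Union bound over 42 events: 42·0.00067961 = 0.02854.

0.0285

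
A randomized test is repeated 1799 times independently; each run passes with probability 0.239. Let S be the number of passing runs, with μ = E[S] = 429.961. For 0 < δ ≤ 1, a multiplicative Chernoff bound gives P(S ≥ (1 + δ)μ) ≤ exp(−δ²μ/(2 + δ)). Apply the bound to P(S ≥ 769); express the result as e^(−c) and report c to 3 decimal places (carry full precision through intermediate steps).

95.873

Write 769 = (1 + δ)μ, so δ = 769/429.961 − 1 = 0.7885343…
Then the exponent is δ²μ/(2 + δ) = (769 − μ)² / (μ·(2 + δ)) = 95.872546.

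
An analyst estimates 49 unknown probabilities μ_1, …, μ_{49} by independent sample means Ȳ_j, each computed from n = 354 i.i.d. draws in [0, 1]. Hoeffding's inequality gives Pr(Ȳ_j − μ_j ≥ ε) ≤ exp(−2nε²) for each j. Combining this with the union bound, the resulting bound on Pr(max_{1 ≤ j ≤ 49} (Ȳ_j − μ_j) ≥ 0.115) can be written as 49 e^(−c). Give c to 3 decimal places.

Union bound over the 49 events: Pr(max_{1 ≤ j ≤ 49} (Ȳ_j − μ_j) ≥ 0.115) ≤ 49·exp(−2nε²) = 49 exp(−2·354·0.115²).
So c = 2·354·0.115² = 9.3633.

9.363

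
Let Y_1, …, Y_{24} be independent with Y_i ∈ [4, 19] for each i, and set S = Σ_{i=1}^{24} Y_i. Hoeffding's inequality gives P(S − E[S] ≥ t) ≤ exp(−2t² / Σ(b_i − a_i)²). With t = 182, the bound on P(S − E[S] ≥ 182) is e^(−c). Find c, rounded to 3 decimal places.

12.268

Σ(b_i − a_i)² = 24·(15)² = 5400.
c = 2t²/5400 = 2·182²/5400 = 12.2681.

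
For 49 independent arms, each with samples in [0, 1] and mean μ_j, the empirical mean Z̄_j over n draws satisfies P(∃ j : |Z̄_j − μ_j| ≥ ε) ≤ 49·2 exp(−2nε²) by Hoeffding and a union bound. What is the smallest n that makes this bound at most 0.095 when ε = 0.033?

Need 2·49·exp(−2nε²) ≤ 0.095, i.e. exp(−2nε²) ≤ 0.095/98.
So 2nε² ≥ ln(98/0.095) = 6.938846.
Hence n ≥ 6.938846/(2·0.033²) = 3185.880.
The smallest integer n is 3186.

3186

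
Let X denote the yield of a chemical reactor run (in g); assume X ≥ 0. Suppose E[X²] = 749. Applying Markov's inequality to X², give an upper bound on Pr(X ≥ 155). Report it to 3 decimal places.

Since X ≥ 0, the event {X ≥ 155} is the same as {X² ≥ 24025}.
Markov's inequality applied to X² gives Pr(X² ≥ 24025) ≤ E[X²]/24025 = 749/24025 = 0.0312.

0.031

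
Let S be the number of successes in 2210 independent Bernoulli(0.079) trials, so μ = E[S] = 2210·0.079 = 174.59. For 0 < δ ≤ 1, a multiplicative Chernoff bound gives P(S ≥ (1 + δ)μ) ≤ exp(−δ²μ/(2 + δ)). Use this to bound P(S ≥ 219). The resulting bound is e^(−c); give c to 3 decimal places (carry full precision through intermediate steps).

5.011

Write 219 = (1 + δ)μ, so δ = 219/174.59 − 1 = 0.2543674…
Then the exponent is δ²μ/(2 + δ) = (219 − μ)² / (μ·(2 + δ)) = 5.010920.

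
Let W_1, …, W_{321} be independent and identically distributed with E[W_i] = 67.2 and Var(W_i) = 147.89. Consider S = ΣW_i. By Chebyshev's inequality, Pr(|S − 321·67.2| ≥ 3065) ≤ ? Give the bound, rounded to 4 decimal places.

Var(S) = n·Var(W_i) = 321·147.89 = 47472.69.
Chebyshev: Pr(|S − 321·67.2| ≥ 3065) ≤ Var(S)/3065² = 47472.69/9394225 = 0.0051.

0.0051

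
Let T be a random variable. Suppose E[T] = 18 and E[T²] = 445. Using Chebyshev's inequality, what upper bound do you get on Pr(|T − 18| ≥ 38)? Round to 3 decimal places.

0.084

Var(T) = E[T²] − (E[T])² = 445 − 324 = 121.
Chebyshev's inequality: Pr(|T − μ| ≥ t) ≤ Var(T)/t² = 121/1444 = 0.0838.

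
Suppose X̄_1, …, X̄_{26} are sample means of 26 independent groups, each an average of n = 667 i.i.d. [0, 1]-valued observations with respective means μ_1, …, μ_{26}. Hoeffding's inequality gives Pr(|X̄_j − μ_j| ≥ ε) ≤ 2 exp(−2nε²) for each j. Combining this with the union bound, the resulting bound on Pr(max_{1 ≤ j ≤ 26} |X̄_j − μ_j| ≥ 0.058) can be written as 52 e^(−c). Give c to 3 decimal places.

Union bound over the 26 events: Pr(max_{1 ≤ j ≤ 26} |X̄_j − μ_j| ≥ 0.058) ≤ 26·2·exp(−2nε²) = 52 exp(−2·667·0.058²).
So c = 2·667·0.058² = 4.4876.

4.488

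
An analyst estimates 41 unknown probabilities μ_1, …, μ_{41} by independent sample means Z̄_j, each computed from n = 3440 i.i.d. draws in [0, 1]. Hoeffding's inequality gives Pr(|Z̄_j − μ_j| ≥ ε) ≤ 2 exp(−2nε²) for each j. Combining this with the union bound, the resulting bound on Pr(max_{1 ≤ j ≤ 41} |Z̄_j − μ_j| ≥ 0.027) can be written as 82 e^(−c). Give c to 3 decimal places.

5.016

Union bound over the 41 events: Pr(max_{1 ≤ j ≤ 41} |Z̄_j − μ_j| ≥ 0.027) ≤ 41·2·exp(−2nε²) = 82 exp(−2·3440·0.027²).
So c = 2·3440·0.027² = 5.0155.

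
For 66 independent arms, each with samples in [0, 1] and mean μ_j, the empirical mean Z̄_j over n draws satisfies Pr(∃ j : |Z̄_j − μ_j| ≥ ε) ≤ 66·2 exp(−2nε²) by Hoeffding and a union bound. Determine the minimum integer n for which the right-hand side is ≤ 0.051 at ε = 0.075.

699

Need 2·66·exp(−2nε²) ≤ 0.051, i.e. exp(−2nε²) ≤ 0.051/132.
So 2nε² ≥ ln(132/0.051) = 7.858732.
Hence n ≥ 7.858732/(2·0.075²) = 698.554.
The smallest integer n is 699.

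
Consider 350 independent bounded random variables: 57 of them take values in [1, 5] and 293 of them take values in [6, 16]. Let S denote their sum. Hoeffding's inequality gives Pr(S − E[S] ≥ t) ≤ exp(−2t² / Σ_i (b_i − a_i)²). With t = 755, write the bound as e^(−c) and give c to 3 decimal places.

37.735

Σ(b_i − a_i)² = 57·4² + 293·10² = 30212.
c = 2t² / 30212 = 2·755² / 30212 = 37.7350.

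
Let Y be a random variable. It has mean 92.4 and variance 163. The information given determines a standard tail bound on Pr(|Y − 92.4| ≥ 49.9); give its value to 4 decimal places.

0.0655

Mean and variance are known, so Chebyshev's inequality applies.
Chebyshev: Pr(|Y − μ| ≥ t) ≤ Var(Y)/t².
Bound = 163 / 2490.01 = 0.0655.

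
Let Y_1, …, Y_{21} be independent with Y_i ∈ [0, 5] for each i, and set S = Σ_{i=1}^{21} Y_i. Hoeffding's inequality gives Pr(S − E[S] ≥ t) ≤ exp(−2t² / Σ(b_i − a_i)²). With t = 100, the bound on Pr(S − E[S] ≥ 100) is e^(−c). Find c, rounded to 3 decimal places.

38.095

Σ(b_i − a_i)² = 21·(5)² = 525.
c = 2t²/525 = 2·100²/525 = 38.0952.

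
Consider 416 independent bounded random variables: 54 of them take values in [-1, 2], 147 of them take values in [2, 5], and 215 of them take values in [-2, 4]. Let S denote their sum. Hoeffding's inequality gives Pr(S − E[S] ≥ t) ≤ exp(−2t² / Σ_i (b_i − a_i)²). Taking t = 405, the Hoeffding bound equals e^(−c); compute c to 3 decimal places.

34.354

Σ(b_i − a_i)² = 54·3² + 147·3² + 215·6² = 9549.
c = 2t² / 9549 = 2·405² / 9549 = 34.3544.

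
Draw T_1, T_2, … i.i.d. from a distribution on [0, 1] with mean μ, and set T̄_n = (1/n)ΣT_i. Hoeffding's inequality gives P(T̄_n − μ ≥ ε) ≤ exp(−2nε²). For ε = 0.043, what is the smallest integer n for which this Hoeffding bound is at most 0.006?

1384

Require exp(−2nε²) ≤ 0.006, i.e. 2nε² ≥ ln(1/0.006) = 5.115996.
So n ≥ 5.115996 / (2·0.043²) = 1383.449.
The smallest integer n is 1384.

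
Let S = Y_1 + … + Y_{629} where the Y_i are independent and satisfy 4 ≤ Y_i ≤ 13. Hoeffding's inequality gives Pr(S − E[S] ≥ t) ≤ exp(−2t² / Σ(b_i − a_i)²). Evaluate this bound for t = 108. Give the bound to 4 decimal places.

0.6326

Σ(b_i − a_i)² = 629·(9)² = 50949.
Exponent = 2·108²/50949 = 0.4579.
Bound = exp(−0.4579) = 0.63263.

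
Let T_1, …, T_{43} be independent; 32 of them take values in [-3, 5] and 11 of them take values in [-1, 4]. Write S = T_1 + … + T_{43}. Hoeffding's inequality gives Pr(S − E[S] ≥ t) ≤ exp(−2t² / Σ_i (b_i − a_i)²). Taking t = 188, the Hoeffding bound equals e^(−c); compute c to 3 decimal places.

Σ(b_i − a_i)² = 32·8² + 11·5² = 2323.
c = 2t² / 2323 = 2·188² / 2323 = 30.4296.

30.430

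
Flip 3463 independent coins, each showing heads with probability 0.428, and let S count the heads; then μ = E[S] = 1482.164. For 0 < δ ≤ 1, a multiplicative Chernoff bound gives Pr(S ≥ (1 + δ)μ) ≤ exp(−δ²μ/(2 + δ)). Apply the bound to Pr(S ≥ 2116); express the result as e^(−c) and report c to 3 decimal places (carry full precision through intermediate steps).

111.654

Write 2116 = (1 + δ)μ, so δ = 2116/1482.164 − 1 = 0.4276423…
Then the exponent is δ²μ/(2 + δ) = (2116 − μ)² / (μ·(2 + δ)) = 111.653631.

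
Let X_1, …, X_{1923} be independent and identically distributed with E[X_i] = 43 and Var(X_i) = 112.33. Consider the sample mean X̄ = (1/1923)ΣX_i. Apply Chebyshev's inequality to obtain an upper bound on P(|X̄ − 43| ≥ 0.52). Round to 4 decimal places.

Var(X̄) = Var(X_i)/n = 112.33/1923 = 0.058414.
Chebyshev: P(|X̄ − 43| ≥ 0.52) ≤ Var(X̄)/(0.52)² = 112.33/(1923·0.52²) = 0.2160.

0.2160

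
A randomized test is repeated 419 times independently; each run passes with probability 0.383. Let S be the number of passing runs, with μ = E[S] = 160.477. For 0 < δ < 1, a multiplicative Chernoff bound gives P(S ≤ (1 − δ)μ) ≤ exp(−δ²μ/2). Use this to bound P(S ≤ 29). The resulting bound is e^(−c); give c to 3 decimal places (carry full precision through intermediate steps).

Write 29 = (1 − δ)μ, so δ = 1 − 29/160.477 = 0.8192887…
Then the exponent is δ²μ/2 = (μ − 29)²/(2μ) = 53.858813.

53.859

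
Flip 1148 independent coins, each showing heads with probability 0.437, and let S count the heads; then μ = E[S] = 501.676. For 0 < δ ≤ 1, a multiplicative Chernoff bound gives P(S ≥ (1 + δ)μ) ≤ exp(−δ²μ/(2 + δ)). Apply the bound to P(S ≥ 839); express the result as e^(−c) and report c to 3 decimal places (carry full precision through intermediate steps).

Write 839 = (1 + δ)μ, so δ = 839/501.676 − 1 = 0.6723941…
Then the exponent is δ²μ/(2 + δ) = (839 − μ)² / (μ·(2 + δ)) = 84.873214.

84.873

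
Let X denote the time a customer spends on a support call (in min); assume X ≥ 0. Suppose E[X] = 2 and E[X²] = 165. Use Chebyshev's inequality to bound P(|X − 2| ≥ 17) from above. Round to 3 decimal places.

0.557

Var(X) = E[X²] − (E[X])² = 165 − 4 = 161.
Chebyshev's inequality: P(|X − μ| ≥ t) ≤ Var(X)/t² = 161/289 = 0.5571.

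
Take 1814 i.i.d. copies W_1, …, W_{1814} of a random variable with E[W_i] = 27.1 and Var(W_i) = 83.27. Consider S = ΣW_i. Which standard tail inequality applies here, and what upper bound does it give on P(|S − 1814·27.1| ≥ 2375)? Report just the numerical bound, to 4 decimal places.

0.0268

With mean and variance of each term known, Chebyshev's inequality bounds the deviation of the sum (or sample mean).
Var(S) = n·Var(W_i) = 1814·83.27 = 151051.78.
Chebyshev: P(|S − 1814·27.1| ≥ 2375) ≤ Var(S)/2375² = 151051.78/5640625 = 0.0268.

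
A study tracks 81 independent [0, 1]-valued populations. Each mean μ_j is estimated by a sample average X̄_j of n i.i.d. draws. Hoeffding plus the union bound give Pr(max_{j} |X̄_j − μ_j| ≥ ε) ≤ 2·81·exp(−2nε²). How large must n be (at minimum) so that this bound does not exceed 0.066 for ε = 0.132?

Need 2·81·exp(−2nε²) ≤ 0.066, i.e. exp(−2nε²) ≤ 0.066/162.
So 2nε² ≥ ln(162/0.066) = 7.805697.
Hence n ≥ 7.805697/(2·0.132²) = 223.993.
The smallest integer n is 224.

224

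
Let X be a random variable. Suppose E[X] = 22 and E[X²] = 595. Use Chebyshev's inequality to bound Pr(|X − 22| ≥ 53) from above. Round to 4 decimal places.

0.0395

Var(X) = E[X²] − (E[X])² = 595 − 484 = 111.
Chebyshev's inequality: Pr(|X − μ| ≥ t) ≤ Var(X)/t² = 111/2809 = 0.0395.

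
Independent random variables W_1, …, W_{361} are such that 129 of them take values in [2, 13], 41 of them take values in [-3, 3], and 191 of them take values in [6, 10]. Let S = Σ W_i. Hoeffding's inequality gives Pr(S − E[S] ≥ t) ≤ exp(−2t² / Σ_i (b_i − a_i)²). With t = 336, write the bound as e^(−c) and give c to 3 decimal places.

11.211

Σ(b_i − a_i)² = 129·11² + 41·6² + 191·4² = 20141.
c = 2t² / 20141 = 2·336² / 20141 = 11.2106.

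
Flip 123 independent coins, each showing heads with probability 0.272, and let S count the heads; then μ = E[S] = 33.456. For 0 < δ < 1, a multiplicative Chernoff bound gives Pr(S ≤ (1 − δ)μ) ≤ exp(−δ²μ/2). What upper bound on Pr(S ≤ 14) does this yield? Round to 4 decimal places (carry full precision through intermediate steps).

Write 14 = (1 − δ)μ, so δ = 1 − 14/33.456 = 0.5815399…
Then the exponent is δ²μ/2 = (μ − 14)²/(2μ) = 5.657220.
Bound = exp(−5.657220) = 0.00349.

0.0035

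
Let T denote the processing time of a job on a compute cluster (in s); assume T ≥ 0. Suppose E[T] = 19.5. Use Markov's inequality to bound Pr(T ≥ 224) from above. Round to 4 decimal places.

0.0871

Markov's inequality: for a non-negative random variable, Pr(T ≥ a) ≤ E[T]/a.
Here E[T] = 19.5 and a = 224, so the bound is 19.5/224 = 0.0871.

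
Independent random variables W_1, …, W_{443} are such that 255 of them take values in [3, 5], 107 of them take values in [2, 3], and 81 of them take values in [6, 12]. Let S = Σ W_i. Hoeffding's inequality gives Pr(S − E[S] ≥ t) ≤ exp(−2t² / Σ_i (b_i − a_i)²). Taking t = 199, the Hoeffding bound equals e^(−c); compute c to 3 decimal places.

19.590

Σ(b_i − a_i)² = 255·2² + 107·1² + 81·6² = 4043.
c = 2t² / 4043 = 2·199² / 4043 = 19.5899.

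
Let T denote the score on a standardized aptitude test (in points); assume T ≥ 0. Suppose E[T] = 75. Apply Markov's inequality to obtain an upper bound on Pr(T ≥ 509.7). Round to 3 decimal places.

0.147

Markov's inequality: for a non-negative random variable, Pr(T ≥ a) ≤ E[T]/a.
Here E[T] = 75 and a = 509.7, so the bound is 75/509.7 = 0.1471.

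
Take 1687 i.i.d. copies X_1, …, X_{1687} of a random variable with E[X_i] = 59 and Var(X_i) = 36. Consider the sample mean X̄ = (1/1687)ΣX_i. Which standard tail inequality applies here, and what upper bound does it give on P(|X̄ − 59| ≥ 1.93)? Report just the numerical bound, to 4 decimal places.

With mean and variance of each term known, Chebyshev's inequality bounds the deviation of the sum (or sample mean).
Var(X̄) = Var(X_i)/n = 36/1687 = 0.02134.
Chebyshev: P(|X̄ − 59| ≥ 1.93) ≤ Var(X̄)/(1.93)² = 36/(1687·1.93²) = 0.0057.

0.0057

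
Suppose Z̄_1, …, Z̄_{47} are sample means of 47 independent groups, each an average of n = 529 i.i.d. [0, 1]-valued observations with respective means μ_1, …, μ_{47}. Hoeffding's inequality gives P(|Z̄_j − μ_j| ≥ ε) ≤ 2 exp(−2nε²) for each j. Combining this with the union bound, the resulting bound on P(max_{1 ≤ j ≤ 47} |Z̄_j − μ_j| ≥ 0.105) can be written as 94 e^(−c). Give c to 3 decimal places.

Union bound over the 47 events: P(max_{1 ≤ j ≤ 47} |Z̄_j − μ_j| ≥ 0.105) ≤ 47·2·exp(−2nε²) = 94 exp(−2·529·0.105²).
So c = 2·529·0.105² = 11.6645.

11.664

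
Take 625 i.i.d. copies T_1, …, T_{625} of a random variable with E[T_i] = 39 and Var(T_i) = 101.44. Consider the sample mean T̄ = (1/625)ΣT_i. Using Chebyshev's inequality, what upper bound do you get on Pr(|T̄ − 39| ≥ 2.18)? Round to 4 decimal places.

Var(T̄) = Var(T_i)/n = 101.44/625 = 0.1623.
Chebyshev: Pr(|T̄ − 39| ≥ 2.18) ≤ Var(T̄)/(2.18)² = 101.44/(625·2.18²) = 0.0342.

0.0342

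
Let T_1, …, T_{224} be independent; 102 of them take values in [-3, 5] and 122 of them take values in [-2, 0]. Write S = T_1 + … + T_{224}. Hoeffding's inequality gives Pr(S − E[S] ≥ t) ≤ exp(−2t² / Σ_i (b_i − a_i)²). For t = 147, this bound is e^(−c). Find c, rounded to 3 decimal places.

Σ(b_i − a_i)² = 102·8² + 122·2² = 7016.
c = 2t² / 7016 = 2·147² / 7016 = 6.1599.

6.160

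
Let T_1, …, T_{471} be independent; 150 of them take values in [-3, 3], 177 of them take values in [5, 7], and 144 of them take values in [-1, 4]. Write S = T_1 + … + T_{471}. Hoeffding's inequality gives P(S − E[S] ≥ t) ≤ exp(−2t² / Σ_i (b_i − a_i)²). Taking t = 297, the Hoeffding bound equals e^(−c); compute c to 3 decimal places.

18.172

Σ(b_i − a_i)² = 150·6² + 177·2² + 144·5² = 9708.
c = 2t² / 9708 = 2·297² / 9708 = 18.1724.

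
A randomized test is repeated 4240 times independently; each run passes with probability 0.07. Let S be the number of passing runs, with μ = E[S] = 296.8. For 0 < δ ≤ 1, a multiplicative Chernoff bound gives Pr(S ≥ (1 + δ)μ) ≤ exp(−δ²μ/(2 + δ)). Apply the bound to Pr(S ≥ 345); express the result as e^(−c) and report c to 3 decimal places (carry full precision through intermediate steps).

Write 345 = (1 + δ)μ, so δ = 345/296.8 − 1 = 0.1623989…
Then the exponent is δ²μ/(2 + δ) = (345 − μ)² / (μ·(2 + δ)) = 3.619882.

3.620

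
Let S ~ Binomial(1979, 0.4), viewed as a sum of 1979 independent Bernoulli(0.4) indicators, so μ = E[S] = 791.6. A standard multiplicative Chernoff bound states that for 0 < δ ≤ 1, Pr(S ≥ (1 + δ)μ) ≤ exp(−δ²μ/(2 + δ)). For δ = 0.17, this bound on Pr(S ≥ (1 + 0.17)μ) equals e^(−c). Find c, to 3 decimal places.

c = δ²μ/(2 + δ) = 0.17²·791.6/(2 + 0.17) = 10.5425.

10.543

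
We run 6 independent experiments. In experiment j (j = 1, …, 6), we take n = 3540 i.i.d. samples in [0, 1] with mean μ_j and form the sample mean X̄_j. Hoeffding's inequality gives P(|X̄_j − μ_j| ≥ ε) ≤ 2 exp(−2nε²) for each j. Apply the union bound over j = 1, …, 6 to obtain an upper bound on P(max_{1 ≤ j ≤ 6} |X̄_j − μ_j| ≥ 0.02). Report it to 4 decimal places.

0.7067

Per-experiment Hoeffding bound: 2·exp(−2·3540·0.02²) = 2·exp(−2.83200) = 0.11779.
Union bound over 6 events: 6·0.11779 = 0.70674.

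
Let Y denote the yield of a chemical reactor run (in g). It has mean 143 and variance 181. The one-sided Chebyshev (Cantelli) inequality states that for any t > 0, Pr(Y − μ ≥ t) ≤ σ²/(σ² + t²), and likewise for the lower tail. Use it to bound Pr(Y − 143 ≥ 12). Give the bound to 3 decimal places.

0.557

Here σ² = 181 and t = 12, so σ² + t² = 325.
Cantelli's bound: 181/325 = 0.5569.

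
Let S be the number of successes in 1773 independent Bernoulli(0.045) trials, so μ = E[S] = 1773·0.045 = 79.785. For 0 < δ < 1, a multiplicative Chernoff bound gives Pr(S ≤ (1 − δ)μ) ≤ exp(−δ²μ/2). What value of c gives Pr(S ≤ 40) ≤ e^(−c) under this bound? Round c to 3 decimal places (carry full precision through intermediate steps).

Write 40 = (1 − δ)μ, so δ = 1 − 40/79.785 = 0.4986526…
Then the exponent is δ²μ/2 = (μ − 40)²/(2μ) = 9.919447.

9.919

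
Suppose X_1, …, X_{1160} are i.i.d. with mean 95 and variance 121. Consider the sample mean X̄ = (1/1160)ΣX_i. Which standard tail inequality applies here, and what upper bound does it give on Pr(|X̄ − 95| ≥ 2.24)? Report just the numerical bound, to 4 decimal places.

0.0208

With mean and variance of each term known, Chebyshev's inequality bounds the deviation of the sum (or sample mean).
Var(X̄) = Var(X_i)/n = 121/1160 = 0.10431.
Chebyshev: Pr(|X̄ − 95| ≥ 2.24) ≤ Var(X̄)/(2.24)² = 121/(1160·2.24²) = 0.0208.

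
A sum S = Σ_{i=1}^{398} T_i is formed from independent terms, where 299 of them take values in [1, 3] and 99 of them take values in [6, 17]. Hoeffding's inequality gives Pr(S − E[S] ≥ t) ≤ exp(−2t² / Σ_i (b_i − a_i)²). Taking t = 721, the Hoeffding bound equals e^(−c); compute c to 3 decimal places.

Σ(b_i − a_i)² = 299·2² + 99·11² = 13175.
c = 2t² / 13175 = 2·721² / 13175 = 78.9132.

78.913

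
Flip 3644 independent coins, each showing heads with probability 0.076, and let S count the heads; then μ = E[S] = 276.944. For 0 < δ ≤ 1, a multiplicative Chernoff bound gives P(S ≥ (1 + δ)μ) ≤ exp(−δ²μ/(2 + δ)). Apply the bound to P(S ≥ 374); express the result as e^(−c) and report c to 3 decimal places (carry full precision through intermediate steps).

14.471

Write 374 = (1 + δ)μ, so δ = 374/276.944 − 1 = 0.3504535…
Then the exponent is δ²μ/(2 + δ) = (374 − μ)² / (μ·(2 + δ)) = 14.471087.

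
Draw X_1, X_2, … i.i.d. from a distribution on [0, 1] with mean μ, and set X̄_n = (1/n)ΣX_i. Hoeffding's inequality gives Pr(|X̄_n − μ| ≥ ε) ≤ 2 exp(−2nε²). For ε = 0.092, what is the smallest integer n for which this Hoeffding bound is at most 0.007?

Require 2·exp(−2nε²) ≤ 0.007, i.e. 2nε² ≥ ln(2/0.007) = 5.654992.
So n ≥ 5.654992 / (2·0.092²) = 334.061.
The smallest integer n is 335.

335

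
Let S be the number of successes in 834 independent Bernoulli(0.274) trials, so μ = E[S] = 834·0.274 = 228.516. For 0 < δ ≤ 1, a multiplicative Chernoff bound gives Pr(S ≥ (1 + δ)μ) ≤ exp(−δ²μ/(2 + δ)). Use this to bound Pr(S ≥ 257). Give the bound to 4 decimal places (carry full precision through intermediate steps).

Write 257 = (1 + δ)μ, so δ = 257/228.516 − 1 = 0.1246477…
Then the exponent is δ²μ/(2 + δ) = (257 − μ)² / (μ·(2 + δ)) = 1.671084.
Bound = exp(−1.671084) = 0.18804.

0.1880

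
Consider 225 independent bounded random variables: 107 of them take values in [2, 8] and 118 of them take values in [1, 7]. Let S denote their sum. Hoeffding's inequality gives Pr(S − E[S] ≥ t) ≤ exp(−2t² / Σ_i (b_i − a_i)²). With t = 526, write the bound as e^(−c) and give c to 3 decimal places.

68.315

Σ(b_i − a_i)² = 107·6² + 118·6² = 8100.
c = 2t² / 8100 = 2·526² / 8100 = 68.3151.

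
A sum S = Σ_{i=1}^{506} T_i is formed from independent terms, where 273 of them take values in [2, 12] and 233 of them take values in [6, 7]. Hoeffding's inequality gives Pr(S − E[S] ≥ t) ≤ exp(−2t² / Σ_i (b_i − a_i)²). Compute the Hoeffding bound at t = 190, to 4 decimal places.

0.0726

Σ(b_i − a_i)² = 273·10² + 233·1² = 27533.
Exponent = 2·190² / 27533 = 2.62231.
Bound = exp(−2.62231) = 0.07264.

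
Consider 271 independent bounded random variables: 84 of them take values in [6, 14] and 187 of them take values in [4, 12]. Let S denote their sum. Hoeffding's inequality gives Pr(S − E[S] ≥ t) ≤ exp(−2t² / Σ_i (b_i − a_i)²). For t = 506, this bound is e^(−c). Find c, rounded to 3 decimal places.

29.524

Σ(b_i − a_i)² = 84·8² + 187·8² = 17344.
c = 2t² / 17344 = 2·506² / 17344 = 29.5244.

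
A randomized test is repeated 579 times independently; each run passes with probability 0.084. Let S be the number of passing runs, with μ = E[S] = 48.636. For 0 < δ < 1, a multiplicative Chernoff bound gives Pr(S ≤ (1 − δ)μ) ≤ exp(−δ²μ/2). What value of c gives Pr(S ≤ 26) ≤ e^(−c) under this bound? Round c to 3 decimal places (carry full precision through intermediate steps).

Write 26 = (1 − δ)μ, so δ = 1 − 26/48.636 = 0.4654166…
Then the exponent is δ²μ/2 = (μ − 26)²/(2μ) = 5.267585.

5.268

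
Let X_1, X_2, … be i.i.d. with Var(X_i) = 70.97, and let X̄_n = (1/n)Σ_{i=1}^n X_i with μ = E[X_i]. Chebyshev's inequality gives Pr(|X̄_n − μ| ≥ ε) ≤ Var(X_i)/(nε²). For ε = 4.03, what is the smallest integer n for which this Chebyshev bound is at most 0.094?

47

Require 70.97/(n·4.03²) ≤ 0.094, i.e. n ≥ 70.97/(0.094·4.03²) = 46.488.
The smallest integer n is 47.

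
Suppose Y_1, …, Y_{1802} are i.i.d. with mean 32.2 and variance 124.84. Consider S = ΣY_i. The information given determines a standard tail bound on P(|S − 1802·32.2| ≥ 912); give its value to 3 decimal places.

0.270

With mean and variance of each term known, Chebyshev's inequality bounds the deviation of the sum (or sample mean).
Var(S) = n·Var(Y_i) = 1802·124.84 = 224961.68.
Chebyshev: P(|S − 1802·32.2| ≥ 912) ≤ Var(S)/912² = 224961.68/831744 = 0.2705.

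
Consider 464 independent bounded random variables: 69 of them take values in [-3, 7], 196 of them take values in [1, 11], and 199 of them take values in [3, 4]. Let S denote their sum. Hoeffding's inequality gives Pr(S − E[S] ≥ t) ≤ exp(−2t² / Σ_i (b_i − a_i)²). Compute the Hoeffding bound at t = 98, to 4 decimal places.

0.4870

Σ(b_i − a_i)² = 69·10² + 196·10² + 199·1² = 26699.
Exponent = 2·98² / 26699 = 0.71943.
Bound = exp(−0.71943) = 0.48703.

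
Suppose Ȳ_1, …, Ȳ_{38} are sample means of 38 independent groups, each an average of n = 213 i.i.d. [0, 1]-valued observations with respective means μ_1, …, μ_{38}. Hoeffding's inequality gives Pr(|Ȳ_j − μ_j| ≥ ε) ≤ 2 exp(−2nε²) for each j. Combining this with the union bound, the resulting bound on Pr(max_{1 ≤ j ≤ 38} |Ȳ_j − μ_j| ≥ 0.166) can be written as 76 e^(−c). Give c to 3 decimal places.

11.739

Union bound over the 38 events: Pr(max_{1 ≤ j ≤ 38} |Ȳ_j − μ_j| ≥ 0.166) ≤ 38·2·exp(−2nε²) = 76 exp(−2·213·0.166²).
So c = 2·213·0.166² = 11.7389.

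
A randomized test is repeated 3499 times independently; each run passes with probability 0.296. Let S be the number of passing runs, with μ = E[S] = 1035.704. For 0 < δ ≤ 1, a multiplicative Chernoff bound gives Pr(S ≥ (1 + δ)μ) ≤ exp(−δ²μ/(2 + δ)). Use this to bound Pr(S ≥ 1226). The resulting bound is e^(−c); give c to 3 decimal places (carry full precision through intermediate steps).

16.011

Write 1226 = (1 + δ)μ, so δ = 1226/1035.704 − 1 = 0.1837359…
Then the exponent is δ²μ/(2 + δ) = (1226 − μ)² / (μ·(2 + δ)) = 16.011188.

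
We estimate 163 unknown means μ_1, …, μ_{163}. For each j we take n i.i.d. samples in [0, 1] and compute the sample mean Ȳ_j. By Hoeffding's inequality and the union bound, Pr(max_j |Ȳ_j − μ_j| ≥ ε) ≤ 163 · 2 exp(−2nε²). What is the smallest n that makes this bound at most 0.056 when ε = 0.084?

615

Need 2·163·exp(−2nε²) ≤ 0.056, i.e. exp(−2nε²) ≤ 0.056/326.
So 2nε² ≥ ln(326/0.056) = 8.669301.
Hence n ≥ 8.669301/(2·0.084²) = 614.321.
The smallest integer n is 615.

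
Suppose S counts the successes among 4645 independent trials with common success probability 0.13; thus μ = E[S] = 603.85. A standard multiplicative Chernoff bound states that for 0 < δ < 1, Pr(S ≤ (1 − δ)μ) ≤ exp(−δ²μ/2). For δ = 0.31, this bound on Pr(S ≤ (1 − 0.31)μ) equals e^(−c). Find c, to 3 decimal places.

c = δ²μ/2 = 0.31²·603.85/2 = 29.0150.

29.015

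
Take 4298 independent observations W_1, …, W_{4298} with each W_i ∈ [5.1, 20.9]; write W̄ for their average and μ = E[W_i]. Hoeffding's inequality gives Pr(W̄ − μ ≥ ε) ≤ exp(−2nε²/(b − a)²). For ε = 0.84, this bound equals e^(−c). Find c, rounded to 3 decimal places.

c = 2nε²/(b − a)² = 2·4298·0.84² / 15.8² = 24.2963.

24.296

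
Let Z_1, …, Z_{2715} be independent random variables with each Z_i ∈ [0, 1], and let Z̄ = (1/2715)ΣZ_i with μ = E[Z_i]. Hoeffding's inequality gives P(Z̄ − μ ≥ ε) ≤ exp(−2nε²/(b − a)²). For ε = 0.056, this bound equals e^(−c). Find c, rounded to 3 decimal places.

c = 2nε²/(b − a)² = 2·2715·0.056² / 1² = 17.0285.

17.028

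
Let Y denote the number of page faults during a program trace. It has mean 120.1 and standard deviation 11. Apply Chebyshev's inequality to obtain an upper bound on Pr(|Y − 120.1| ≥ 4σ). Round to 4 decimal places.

0.0625

Chebyshev: Pr(|Y − μ| ≥ t) ≤ Var(Y)/t².
Var(Y) = σ² = 11² = 121.
t = 4·11 = 44.
Bound = 121 / 1936 = 0.0625.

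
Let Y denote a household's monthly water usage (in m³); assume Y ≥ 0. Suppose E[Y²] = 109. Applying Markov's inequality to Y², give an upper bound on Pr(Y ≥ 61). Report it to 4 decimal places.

Since Y ≥ 0, the event {Y ≥ 61} is the same as {Y² ≥ 3721}.
Markov's inequality applied to Y² gives Pr(Y² ≥ 3721) ≤ E[Y²]/3721 = 109/3721 = 0.0293.

0.0293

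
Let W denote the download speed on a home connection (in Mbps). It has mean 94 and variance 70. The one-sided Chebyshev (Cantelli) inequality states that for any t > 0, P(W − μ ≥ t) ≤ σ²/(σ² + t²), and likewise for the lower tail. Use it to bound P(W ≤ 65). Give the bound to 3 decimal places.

0.077

Here σ² = 70 and t = 29, so σ² + t² = 911.
Cantelli's bound: 70/911 = 0.0768.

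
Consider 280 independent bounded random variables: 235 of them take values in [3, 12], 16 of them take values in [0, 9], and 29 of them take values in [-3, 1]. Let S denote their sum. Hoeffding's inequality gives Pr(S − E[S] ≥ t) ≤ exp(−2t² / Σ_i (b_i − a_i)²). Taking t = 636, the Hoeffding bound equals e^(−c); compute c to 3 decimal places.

Σ(b_i − a_i)² = 235·9² + 16·9² + 29·4² = 20795.
c = 2t² / 20795 = 2·636² / 20795 = 38.9032.

38.903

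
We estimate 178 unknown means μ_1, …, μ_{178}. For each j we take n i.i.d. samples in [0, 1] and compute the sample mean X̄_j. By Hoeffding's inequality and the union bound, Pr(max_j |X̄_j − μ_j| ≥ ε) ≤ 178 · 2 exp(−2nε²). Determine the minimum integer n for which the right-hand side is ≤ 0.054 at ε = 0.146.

Need 2·178·exp(−2nε²) ≤ 0.054, i.e. exp(−2nε²) ≤ 0.054/356.
So 2nε² ≥ ln(356/0.054) = 8.793702.
Hence n ≥ 8.793702/(2·0.146²) = 206.270.
The smallest integer n is 207.

207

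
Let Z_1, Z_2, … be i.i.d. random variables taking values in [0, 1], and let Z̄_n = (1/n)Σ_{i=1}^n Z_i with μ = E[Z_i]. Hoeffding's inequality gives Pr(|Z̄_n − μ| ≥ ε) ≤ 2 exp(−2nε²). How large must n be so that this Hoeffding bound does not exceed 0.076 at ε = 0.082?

Require 2·exp(−2nε²) ≤ 0.076, i.e. 2nε² ≥ ln(2/0.076) = 3.270169.
So n ≥ 3.270169 / (2·0.082²) = 243.171.
The smallest integer n is 244.

244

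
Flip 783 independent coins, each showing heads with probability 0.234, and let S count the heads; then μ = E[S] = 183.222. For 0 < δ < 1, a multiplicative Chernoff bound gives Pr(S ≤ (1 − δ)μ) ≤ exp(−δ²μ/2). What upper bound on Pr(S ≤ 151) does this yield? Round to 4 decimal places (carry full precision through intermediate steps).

Write 151 = (1 − δ)μ, so δ = 1 − 151/183.222 = 0.1758632…
Then the exponent is δ²μ/2 = (μ − 151)²/(2μ) = 2.833331.
Bound = exp(−2.833331) = 0.05882.

0.0588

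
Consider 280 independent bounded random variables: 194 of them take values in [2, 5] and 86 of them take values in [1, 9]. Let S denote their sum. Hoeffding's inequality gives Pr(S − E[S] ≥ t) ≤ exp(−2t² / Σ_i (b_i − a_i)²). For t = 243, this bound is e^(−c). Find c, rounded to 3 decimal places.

Σ(b_i − a_i)² = 194·3² + 86·8² = 7250.
c = 2t² / 7250 = 2·243² / 7250 = 16.2894.

16.289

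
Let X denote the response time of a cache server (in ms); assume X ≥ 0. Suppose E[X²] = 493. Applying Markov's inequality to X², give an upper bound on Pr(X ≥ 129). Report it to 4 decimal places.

0.0296

Since X ≥ 0, the event {X ≥ 129} is the same as {X² ≥ 16641}.
Markov's inequality applied to X² gives Pr(X² ≥ 16641) ≤ E[X²]/16641 = 493/16641 = 0.0296.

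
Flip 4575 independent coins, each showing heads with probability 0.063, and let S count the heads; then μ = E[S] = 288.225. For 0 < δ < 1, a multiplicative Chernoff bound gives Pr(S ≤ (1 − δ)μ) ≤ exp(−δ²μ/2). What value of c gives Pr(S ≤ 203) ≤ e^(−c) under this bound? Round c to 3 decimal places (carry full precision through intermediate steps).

Write 203 = (1 − δ)μ, so δ = 1 − 203/288.225 = 0.2956891…
Then the exponent is δ²μ/2 = (μ − 203)²/(2μ) = 12.600053.

12.600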